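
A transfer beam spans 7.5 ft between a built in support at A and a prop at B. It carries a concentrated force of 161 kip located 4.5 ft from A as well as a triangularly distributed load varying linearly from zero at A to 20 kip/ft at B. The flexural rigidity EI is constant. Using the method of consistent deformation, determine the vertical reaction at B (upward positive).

R_B = 110.8 kip

Remove the prop at B; the released (primary) structure is a cantilever built in at A.
Primary-structure tip deflection at B by superposition:
  point load 161 at a = 4.5: Pa²(3L − a)/(6EI) = 9781/EI
  triangular load, peak 20 at the free end: 11w₀L⁴/(120EI) = 5801/EI
  δ_0 = 15582/EI
Tip deflection under a unit load at B: L³/(3EI) = 140.6/EI.
Compatibility at B: δ_0 − R_B·δ_{BB} = 0, so R_B = 15582/140.6 = 110.8 kip.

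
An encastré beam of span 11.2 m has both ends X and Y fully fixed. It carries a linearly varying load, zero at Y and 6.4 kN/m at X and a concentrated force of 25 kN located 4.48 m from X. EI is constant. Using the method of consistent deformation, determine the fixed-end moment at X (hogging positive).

Take the two fixed-end moments M_X, M_Y as redundants; the released structure is the simple span XY.
End rotations of the released simple span under the applied load (×1/EI):
  at X: triangular load, peak 6.4: w₀L³/(45EI) = 199.8/EI
  at Y: triangular load, peak 6.4: 7w₀L³/(360EI) = 174.8/EI
  at X: point load 25 at a = 4.48: Pab(L + b)/(6LEI) = 200.7/EI
  at Y: point load 25 at a = 4.48: Pab(L + a)/(6LEI) = 175.6/EI
  θ_X0 = 400.5/EI,  θ_Y0 = 350.5/EI
Flexibility coefficients: a unit moment at one end gives L/(3EI) there and L/(6EI) at the far end, so f₁₁ = f₂₂ = 3.733/EI and f₁₂ = f₂₁ = 1.867/EI.
Compatibility — zero rotation at each built-in end:
  3.733 M_X + 1.867 M_Y = 400.5
  1.867 M_X + 3.733 M_Y = 350.5
Solving the pair gives M_X = 80.46 kN·m and M_Y = 53.64 kN·m (hogging).

M_X = 80.46 kN·m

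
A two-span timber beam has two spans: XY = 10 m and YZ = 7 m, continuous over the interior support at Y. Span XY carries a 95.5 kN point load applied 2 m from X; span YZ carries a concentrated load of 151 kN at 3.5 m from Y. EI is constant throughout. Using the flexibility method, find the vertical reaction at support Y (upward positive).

R_Y = 127.5 kN

Insert a hinge at Y; M_Y is the redundant, and each span becomes simply supported.
Discontinuity in slope at Y on the released structure — sum the simple-span end rotations:
  span XY: point load 95.5 at a = 2: Pab(L + a)/(6LEI) = 305.6/EI
  span YZ: point load 151 at a = 3.5: Pab(L + b)/(6LEI) = 462.4/EI
  relative rotation θ_0 = (305.6 + 462.4)/EI = 768/EI
A unit hogging moment at Y produces rotation L₁/(3EI) + L₂/(3EI) = 5.667/EI.
Slope continuity at Y: θ_0 = M_Y·5.667/EI, so M_Y = 768/5.667 = 135.5 kN·m (hogging).
Span XY, ΣM about X with M_Y applied at Y: R_Y^{XY}·10 = 191 + 135.5, so R_Y^{XY} = 32.65 kN and R_X = 95.5 − 32.65 = 62.85 kN.
Span YZ, ΣM about Z: R_Y^{YZ}·7 = 528.5 + 135.5, so R_Y^{YZ} = 94.86 kN and R_Z = 151 − 94.86 = 56.14 kN.
R_Y = 32.65 + 94.86 = 127.5 kN.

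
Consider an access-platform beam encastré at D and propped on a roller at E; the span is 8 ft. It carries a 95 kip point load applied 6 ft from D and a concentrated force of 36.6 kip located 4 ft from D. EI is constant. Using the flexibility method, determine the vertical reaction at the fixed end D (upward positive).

R_D = 60.05 kip

Remove the prop at E; the released (primary) structure is a cantilever built in at D.
Downward deflection at the released point E due to the loads:
  point load 95 at a = 6: Pa²(3L − a)/(6EI) = 10260/EI
  point load 36.6 at a = 4: Pa²(3L − a)/(6EI) = 1952/EI
  δ_0 = 12212/EI
Flexibility coefficient — unit upward force at E: δ_{EE} = L³/(3EI) = 170.7/EI.
The prop prevents deflection at E: R_E = δ_0/δ_{EE} = 12212/170.7 = 71.55 kip.
Vertical equilibrium: R_D = ΣP − R_E = 131.6 − 71.55 = 60.05 kip.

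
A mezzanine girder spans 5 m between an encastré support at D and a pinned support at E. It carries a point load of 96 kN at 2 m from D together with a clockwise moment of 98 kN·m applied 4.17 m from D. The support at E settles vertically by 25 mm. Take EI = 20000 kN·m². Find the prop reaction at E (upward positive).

R_E = 36.56 kN

Remove the prop at E; the released (primary) structure is a cantilever built in at D.
Deflection at E on the released cantilever, summing each load's contribution:
  point load 96 at a = 2: Pa²(3L − a)/(6EI) = 832/EI
  clockwise couple 98 at a = 4.17: M₀a(2L − a)/(2EI) = 1191/EI
  δ_0 = 2023/EI
Tip deflection under a unit load at E: L³/(3EI) = 41.67/EI.
With EI = 20000 kN·m²: δ_0 = 0.10116 m and δ_{EE} = 0.002083 m/kN.
Compatibility — the beam at E must follow the support down by 0.025 m: δ_0 − R_E·δ_{EE} = 0.025, so R_E = (0.10116 − 0.025)/0.002083 = 36.56 kN.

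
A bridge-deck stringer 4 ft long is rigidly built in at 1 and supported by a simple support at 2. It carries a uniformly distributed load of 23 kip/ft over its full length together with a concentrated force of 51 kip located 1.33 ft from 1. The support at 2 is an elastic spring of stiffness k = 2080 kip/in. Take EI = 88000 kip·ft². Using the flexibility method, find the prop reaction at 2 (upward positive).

Take the reaction at 2 as the redundant and release it; the primary structure is a cantilever fixed at 1.
Primary-structure tip deflection at 2 by superposition:
  UDL 23: wL⁴/(8EI) = 736/EI
  point load 51 at a = 1.33: Pa²(3L − a)/(6EI) = 160.4/EI
  δ_0 = 896.4/EI
Tip deflection under a unit load at 2: L³/(3EI) = 21.33/EI.
With EI = 88000 kip·ft²: δ_0 = 0.010187 ft and δ_{22} = 0.000242 ft/kip.
Compatibility — the spring shortens by R_2/k under the reaction it provides: δ_0 − R_2·δ_{22} = R_2/k. With 1/k = 1/(2080×12) ft/kip = 0.00004 ft/kip, R_2 = δ_0 / (δ_{22} + 1/k) = 0.010187 / (0.000242 + 0.00004) = 36.06 kip.

R_2 = 36.06 kip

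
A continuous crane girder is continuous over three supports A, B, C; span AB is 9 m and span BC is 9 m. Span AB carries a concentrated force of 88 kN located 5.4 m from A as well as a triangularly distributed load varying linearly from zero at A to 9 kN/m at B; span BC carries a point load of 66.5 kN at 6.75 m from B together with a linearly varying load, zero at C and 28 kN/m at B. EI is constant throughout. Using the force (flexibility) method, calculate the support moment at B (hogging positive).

M_B = 211 kN·m

Insert a hinge at B; M_B is the redundant, and each span becomes simply supported.
End slopes at the hinge B, treating each span as simply supported:
  span AB: point load 88 at a = 5.4: Pab(L + a)/(6LEI) = 456.2/EI
  span AB: triangular load, peak 9: w₀L³/(45EI) = 145.8/EI
  span BC: point load 66.5 at a = 6.75: Pab(L + b)/(6LEI) = 210.4/EI
  span BC: triangular load, peak 28: w₀L³/(45EI) = 453.6/EI
  relative rotation θ_0 = (602 + 664)/EI = 1266/EI
A unit hogging moment at B produces rotation L₁/(3EI) + L₂/(3EI) = 6/EI.
Slope continuity at B: θ_0 = M_B·6/EI, so M_B = 1266/6 = 211 kN·m (hogging).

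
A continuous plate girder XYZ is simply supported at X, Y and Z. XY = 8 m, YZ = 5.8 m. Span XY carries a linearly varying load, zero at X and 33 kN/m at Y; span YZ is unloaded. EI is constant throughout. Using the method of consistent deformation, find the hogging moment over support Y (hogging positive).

M_Y = 81.62 kN·m

Insert a hinge at Y; M_Y is the redundant, and each span becomes simply supported.
End slopes at the hinge Y, treating each span as simply supported:
  span XY: triangular load, peak 33: w₀L³/(45EI) = 375.5/EI
  relative rotation θ_0 = (375.5 + 0)/EI = 375.5/EI
A unit hogging moment at Y produces rotation L₁/(3EI) + L₂/(3EI) = 4.6/EI.
Slope continuity at Y: θ_0 = M_Y·4.6/EI, so M_Y = 375.5/4.6 = 81.62 kN·m (hogging).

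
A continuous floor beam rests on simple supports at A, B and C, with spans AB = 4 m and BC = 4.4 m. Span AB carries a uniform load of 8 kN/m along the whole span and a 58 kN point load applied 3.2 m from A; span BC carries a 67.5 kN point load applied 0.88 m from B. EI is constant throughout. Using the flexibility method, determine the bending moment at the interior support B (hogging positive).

Release continuity at B by inserting a hinge; the redundant is the internal moment M_B. The primary structure is two simply-supported spans AB and BC.
Discontinuity in slope at B on the released structure — sum the simple-span end rotations:
  span AB: UDL 8: wL³/(24EI) = 21.33/EI
  span AB: point load 58 at a = 3.2: Pab(L + a)/(6LEI) = 44.54/EI
  span BC: point load 67.5 at a = 0.88: Pab(L + b)/(6LEI) = 62.73/EI
  relative rotation θ_0 = (65.88 + 62.73)/EI = 128.6/EI
A unit hogging moment at B produces rotation L₁/(3EI) + L₂/(3EI) = 2.8/EI.
Slope continuity at B: θ_0 = M_B·2.8/EI, so M_B = 128.6/2.8 = 45.93 kN·m (hogging).

M_B = 45.93 kN·m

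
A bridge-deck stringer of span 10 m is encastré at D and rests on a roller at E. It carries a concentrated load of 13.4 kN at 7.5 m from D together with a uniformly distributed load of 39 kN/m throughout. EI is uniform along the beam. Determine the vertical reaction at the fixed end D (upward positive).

Choose R_E as the redundant. The primary structure is the cantilever fixed at D.
Downward deflection at the released point E due to the loads:
  point load 13.4 at a = 7.5: Pa²(3L − a)/(6EI) = 2827/EI
  UDL 39: wL⁴/(8EI) = 48750/EI
  δ_0 = 51577/EI
Flexibility coefficient — unit upward force at E: δ_{EE} = L³/(3EI) = 333.3/EI.
Compatibility at E: δ_0 − R_E·δ_{EE} = 0, so R_E = 51577/333.3 = 154.7 kN.
Vertical equilibrium: R_D = ΣP − R_E = 403.4 − 154.7 = 248.7 kN.

R_D = 248.7 kN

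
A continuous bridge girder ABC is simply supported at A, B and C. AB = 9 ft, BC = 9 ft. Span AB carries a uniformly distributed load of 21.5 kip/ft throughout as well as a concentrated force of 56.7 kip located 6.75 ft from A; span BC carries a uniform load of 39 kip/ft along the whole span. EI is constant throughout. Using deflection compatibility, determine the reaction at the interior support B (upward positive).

R_B = 392.1 kip

Insert a hinge at B; M_B is the redundant, and each span becomes simply supported.
Rotations at B on the released spans (each span's end-slope, ×1/EI):
  span AB: UDL 21.5: wL³/(24EI) = 653.1/EI
  span AB: point load 56.7 at a = 6.75: Pab(L + a)/(6LEI) = 251.2/EI
  span BC: UDL 39: wL³/(24EI) = 1185/EI
  relative rotation θ_0 = (904.2 + 1185)/EI = 2089/EI
A unit hogging moment at B produces rotation L₁/(3EI) + L₂/(3EI) = 6/EI.
Compatibility: M_B·(L₁+L₂)/(3EI) = θ_0, giving M_B = 348.1 kip·ft (hogging).
Span AB, ΣM about A with M_B applied at B: R_B^{AB}·9 = 1253 + 348.1, so R_B^{AB} = 178 kip and R_A = 250.2 − 178 = 72.24 kip.
Span BC, ΣM about C: R_B^{BC}·9 = 1580 + 348.1, so R_B^{BC} = 214.2 kip and R_C = 351 − 214.2 = 136.8 kip.
R_B = 178 + 214.2 = 392.1 kip.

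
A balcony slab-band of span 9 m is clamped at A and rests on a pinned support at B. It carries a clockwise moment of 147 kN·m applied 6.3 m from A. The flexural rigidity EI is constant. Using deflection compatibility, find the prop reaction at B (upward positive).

R_B = 22.3 kN

Choose R_B as the redundant. The primary structure is the cantilever fixed at A.
Free-end deflection of the primary structure under the applied loading (downward +):
  clockwise couple 147 at a = 6.3: M₀a(2L − a)/(2EI) = 5418/EI
Flexibility coefficient — unit upward force at B: δ_{BB} = L³/(3EI) = 243/EI.
Compatibility at B: δ_0 − R_B·δ_{BB} = 0, so R_B = 5418/243 = 22.3 kN.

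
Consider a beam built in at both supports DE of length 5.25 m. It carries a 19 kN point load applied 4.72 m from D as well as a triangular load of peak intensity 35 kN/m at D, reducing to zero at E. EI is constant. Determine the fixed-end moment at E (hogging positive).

Release both end moments; the primary structure is a simply-supported span DE with redundants M_D and M_E.
End rotations of the released simple span under the applied load (×1/EI):
  at D: point load 19 at a = 4.72: Pab(L + b)/(6LEI) = 8.721/EI
  at E: point load 19 at a = 4.72: Pab(L + a)/(6LEI) = 15.04/EI
  at D: triangular load, peak 35: w₀L³/(45EI) = 112.5/EI
  at E: triangular load, peak 35: 7w₀L³/(360EI) = 98.48/EI
  θ_D0 = 121.3/EI,  θ_E0 = 113.5/EI
Flexibility coefficients: a unit moment at one end gives L/(3EI) there and L/(6EI) at the far end, so f₁₁ = f₂₂ = 1.75/EI and f₁₂ = f₂₁ = 0.875/EI.
Compatibility — zero rotation at each built-in end:
  1.75 M_D + 0.875 M_E = 121.3
  0.875 M_D + 1.75 M_E = 113.5
Solving the pair gives M_D = 49.15 kN·m and M_E = 40.3 kN·m (hogging).

M_E = 40.3 kN·m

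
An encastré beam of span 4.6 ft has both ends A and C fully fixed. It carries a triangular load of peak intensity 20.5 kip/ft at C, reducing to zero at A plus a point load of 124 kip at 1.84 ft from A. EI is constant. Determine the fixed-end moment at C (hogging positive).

Take the two fixed-end moments M_A, M_C as redundants; the released structure is the simple span AC.
On the primary (simply-supported) span, the end slopes from the loading are:
  at A: triangular load, peak 20.5: 7w₀L³/(360EI) = 38.8/EI
  at C: triangular load, peak 20.5: w₀L³/(45EI) = 44.34/EI
  at A: point load 124 at a = 1.84: Pab(L + b)/(6LEI) = 167.9/EI
  at C: point load 124 at a = 1.84: Pab(L + a)/(6LEI) = 146.9/EI
  θ_A0 = 206.7/EI,  θ_C0 = 191.3/EI
Flexibility coefficients: a unit moment at one end gives L/(3EI) there and L/(6EI) at the far end, so f₁₁ = f₂₂ = 1.533/EI and f₁₂ = f₂₁ = 0.7667/EI.
Compatibility — zero rotation at each built-in end:
  1.533 M_A + 0.7667 M_C = 206.7
  0.7667 M_A + 1.533 M_C = 191.3
Solving the pair gives M_A = 96.6 kip·ft and M_C = 76.45 kip·ft (hogging).

M_C = 76.45 kip·ft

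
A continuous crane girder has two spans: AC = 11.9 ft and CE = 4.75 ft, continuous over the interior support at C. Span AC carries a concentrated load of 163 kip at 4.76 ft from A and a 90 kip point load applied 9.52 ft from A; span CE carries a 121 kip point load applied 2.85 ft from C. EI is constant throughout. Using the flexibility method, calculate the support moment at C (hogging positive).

M_C = 370.7 kip·ft

Insert a hinge at C; M_C is the redundant, and each span becomes simply supported.
Discontinuity in slope at C on the released structure — sum the simple-span end rotations:
  span AC: point load 163 at a = 4.76: Pab(L + a)/(6LEI) = 1293/EI
  span AC: point load 90 at a = 9.52: Pab(L + a)/(6LEI) = 611.8/EI
  span CE: point load 121 at a = 2.85: Pab(L + b)/(6LEI) = 152.9/EI
  relative rotation θ_0 = (1904 + 152.9)/EI = 2057/EI
A unit hogging moment at C produces rotation L₁/(3EI) + L₂/(3EI) = 5.55/EI.
Slope continuity at C: θ_0 = M_C·5.55/EI, so M_C = 2057/5.55 = 370.7 kip·ft (hogging).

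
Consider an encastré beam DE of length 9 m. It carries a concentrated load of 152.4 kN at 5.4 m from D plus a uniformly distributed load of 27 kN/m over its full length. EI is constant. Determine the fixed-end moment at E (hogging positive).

M_E = 379.8 kN·m

Release both end moments; the primary structure is a simply-supported span DE with redundants M_D and M_E.
On the primary (simply-supported) span, the end slopes from the loading are:
  at D: point load 152.4 at a = 5.4: Pab(L + b)/(6LEI) = 691.3/EI
  at E: point load 152.4 at a = 5.4: Pab(L + a)/(6LEI) = 790/EI
  at D: UDL 27: wL³/(24EI) = 820.1/EI
  at E: UDL 27: wL³/(24EI) = 820.1/EI
  θ_D0 = 1511/EI,  θ_E0 = 1610/EI
Flexibility coefficients: a unit moment at one end gives L/(3EI) there and L/(6EI) at the far end, so f₁₁ = f₂₂ = 3/EI and f₁₂ = f₂₁ = 1.5/EI.
Compatibility — zero rotation at each built-in end:
  3 M_D + 1.5 M_E = 1511
  1.5 M_D + 3 M_E = 1610
Solving the pair gives M_D = 313.9 kN·m and M_E = 379.8 kN·m (hogging).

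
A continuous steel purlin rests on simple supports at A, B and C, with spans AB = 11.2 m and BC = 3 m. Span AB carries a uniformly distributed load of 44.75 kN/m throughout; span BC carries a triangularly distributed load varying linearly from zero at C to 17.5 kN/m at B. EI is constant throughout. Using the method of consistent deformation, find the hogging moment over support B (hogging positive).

Take M_B as the redundant. Released structure: two simple spans AB and BC with a hinge at B.
Rotations at B on the released spans (each span's end-slope, ×1/EI):
  span AB: UDL 44.75: wL³/(24EI) = 2620/EI
  span BC: triangular load, peak 17.5: w₀L³/(45EI) = 10.5/EI
  relative rotation θ_0 = (2620 + 10.5)/EI = 2630/EI
A unit hogging moment at B produces rotation L₁/(3EI) + L₂/(3EI) = 4.733/EI.
Compatibility: M_B·(L₁+L₂)/(3EI) = θ_0, giving M_B = 555.7 kN·m (hogging).

M_B = 555.7 kN·m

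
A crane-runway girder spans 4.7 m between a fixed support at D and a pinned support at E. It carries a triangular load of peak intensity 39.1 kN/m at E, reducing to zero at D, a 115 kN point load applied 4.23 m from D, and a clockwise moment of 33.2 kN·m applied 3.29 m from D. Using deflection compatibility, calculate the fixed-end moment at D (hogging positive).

M_D = 65.02 kN·m

Take the reaction at E as the redundant and release it; the primary structure is a cantilever fixed at D.
Primary-structure tip deflection at E by superposition:
  triangular load, peak 39.1 at the free end: 11w₀L⁴/(120EI) = 1749/EI
  point load 115 at a = 4.23: Pa²(3L − a)/(6EI) = 3385/EI
  clockwise couple 33.2 at a = 3.29: M₀a(2L − a)/(2EI) = 333.7/EI
  δ_0 = 5468/EI
Tip deflection under a unit load at E: L³/(3EI) = 34.61/EI.
Compatibility at E: δ_0 − R_E·δ_{EE} = 0, so R_E = 5468/34.61 = 158 kN.
Moment equilibrium about D: M_D = Σ(load moments about D) − R_E·L = 807.6 − 158×4.7 = 65.02 kN·m.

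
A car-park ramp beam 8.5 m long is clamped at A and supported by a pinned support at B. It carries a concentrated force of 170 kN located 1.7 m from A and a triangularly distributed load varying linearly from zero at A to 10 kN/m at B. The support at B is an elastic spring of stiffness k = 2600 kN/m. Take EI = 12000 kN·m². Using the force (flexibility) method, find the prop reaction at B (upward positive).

Remove the prop at B; the released (primary) structure is a cantilever built in at A.
Free-end deflection of the primary structure under the applied loading (downward +):
  point load 170 at a = 1.7: Pa²(3L − a)/(6EI) = 1949/EI
  triangular load, peak 10 at the free end: 11w₀L⁴/(120EI) = 4785/EI
  δ_0 = 6734/EI
Tip deflection under a unit load at B: L³/(3EI) = 204.7/EI.
With EI = 12000 kN·m²: δ_0 = 0.56116 m and δ_{BB} = 0.017059 m/kN.
Compatibility — the spring shortens by R_B/k under the reaction it provides: δ_0 − R_B·δ_{BB} = R_B/k. With 1/k = 0.000385 m/kN, R_B = δ_0 / (δ_{BB} + 1/k) = 0.56116 / (0.017059 + 0.000385) = 32.17 kN.

R_B = 32.17 kN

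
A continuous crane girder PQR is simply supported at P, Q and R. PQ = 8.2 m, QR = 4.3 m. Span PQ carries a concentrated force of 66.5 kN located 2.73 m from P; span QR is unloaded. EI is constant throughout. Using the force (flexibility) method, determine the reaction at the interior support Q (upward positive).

Take M_Q as the redundant. Released structure: two simple spans PQ and QR with a hinge at Q.
Discontinuity in slope at Q on the released structure — sum the simple-span end rotations:
  span PQ: point load 66.5 at a = 2.73: Pab(L + a)/(6LEI) = 220.6/EI
  relative rotation θ_0 = (220.6 + 0)/EI = 220.6/EI
A unit hogging moment at Q produces rotation L₁/(3EI) + L₂/(3EI) = 4.167/EI.
Compatibility: M_Q·(L₁+L₂)/(3EI) = θ_0, giving M_Q = 52.95 kN·m (hogging).
Span PQ, ΣM about P with M_Q applied at Q: R_Q^{PQ}·8.2 = 181.5 + 52.95, so R_Q^{PQ} = 28.6 kN and R_P = 66.5 − 28.6 = 37.9 kN.
Span QR, ΣM about R: R_Q^{QR}·4.3 = 0 + 52.95, so R_Q^{QR} = 12.31 kN and R_R = 0 − 12.31 = -12.31 kN.
R_Q = 28.6 + 12.31 = 40.91 kN.

R_Q = 40.91 kN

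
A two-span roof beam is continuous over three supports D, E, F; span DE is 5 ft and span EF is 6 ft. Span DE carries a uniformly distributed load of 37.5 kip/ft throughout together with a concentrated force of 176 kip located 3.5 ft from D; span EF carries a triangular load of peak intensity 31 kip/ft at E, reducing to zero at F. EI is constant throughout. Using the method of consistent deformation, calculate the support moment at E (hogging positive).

M_E = 165.2 kip·ft

Release continuity at E by inserting a hinge; the redundant is the internal moment M_E. The primary structure is two simply-supported spans DE and EF.
Discontinuity in slope at E on the released structure — sum the simple-span end rotations:
  span DE: UDL 37.5: wL³/(24EI) = 195.3/EI
  span DE: point load 176 at a = 3.5: Pab(L + a)/(6LEI) = 261.8/EI
  span EF: triangular load, peak 31: w₀L³/(45EI) = 148.8/EI
  relative rotation θ_0 = (457.1 + 148.8)/EI = 605.9/EI
A unit hogging moment at E produces rotation L₁/(3EI) + L₂/(3EI) = 3.667/EI.
Compatibility: M_E·(L₁+L₂)/(3EI) = θ_0, giving M_E = 165.2 kip·ft (hogging).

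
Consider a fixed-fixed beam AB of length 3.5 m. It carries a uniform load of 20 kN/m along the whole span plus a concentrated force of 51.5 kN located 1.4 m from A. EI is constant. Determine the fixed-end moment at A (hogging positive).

Release both end moments; the primary structure is a simply-supported span AB with redundants M_A and M_B.
End rotations of the released simple span under the applied load (×1/EI):
  at A: UDL 20: wL³/(24EI) = 35.73/EI
  at B: UDL 20: wL³/(24EI) = 35.73/EI
  at A: point load 51.5 at a = 1.4: Pab(L + b)/(6LEI) = 40.38/EI
  at B: point load 51.5 at a = 1.4: Pab(L + a)/(6LEI) = 35.33/EI
  θ_A0 = 76.11/EI,  θ_B0 = 71.06/EI
Flexibility coefficients: a unit moment at one end gives L/(3EI) there and L/(6EI) at the far end, so f₁₁ = f₂₂ = 1.167/EI and f₁₂ = f₂₁ = 0.5833/EI.
Compatibility — zero rotation at each built-in end:
  1.167 M_A + 0.5833 M_B = 76.11
  0.5833 M_A + 1.167 M_B = 71.06
Solving the pair gives M_A = 46.37 kN·m and M_B = 37.72 kN·m (hogging).

M_A = 46.37 kN·m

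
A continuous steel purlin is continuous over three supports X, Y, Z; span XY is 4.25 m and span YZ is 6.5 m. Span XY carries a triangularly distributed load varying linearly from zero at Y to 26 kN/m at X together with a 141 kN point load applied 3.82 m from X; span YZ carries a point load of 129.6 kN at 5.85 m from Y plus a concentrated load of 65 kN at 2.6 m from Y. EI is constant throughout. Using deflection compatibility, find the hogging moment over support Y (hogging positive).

M_Y = 105.5 kN·m

Take M_Y as the redundant. Released structure: two simple spans XY and YZ with a hinge at Y.
Discontinuity in slope at Y on the released structure — sum the simple-span end rotations:
  span XY: triangular load, peak 26: 7w₀L³/(360EI) = 38.81/EI
  span XY: point load 141 at a = 3.82: Pab(L + a)/(6LEI) = 73.3/EI
  span YZ: point load 129.6 at a = 5.85: Pab(L + b)/(6LEI) = 90.35/EI
  span YZ: point load 65 at a = 2.6: Pab(L + b)/(6LEI) = 175.8/EI
  relative rotation θ_0 = (112.1 + 266.1)/EI = 378.2/EI
A unit hogging moment at Y produces rotation L₁/(3EI) + L₂/(3EI) = 3.583/EI.
Slope continuity at Y: θ_0 = M_Y·3.583/EI, so M_Y = 378.2/3.583 = 105.5 kN·m (hogging).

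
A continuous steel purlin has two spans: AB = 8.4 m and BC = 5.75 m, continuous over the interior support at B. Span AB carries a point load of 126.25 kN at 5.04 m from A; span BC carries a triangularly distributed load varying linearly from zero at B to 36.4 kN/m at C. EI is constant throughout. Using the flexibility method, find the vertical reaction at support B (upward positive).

R_B = 154.4 kN

Insert a hinge at B; M_B is the redundant, and each span becomes simply supported.
Rotations at B on the released spans (each span's end-slope, ×1/EI):
  span AB: point load 126.25 at a = 5.04: Pab(L + a)/(6LEI) = 570.1/EI
  span BC: triangular load, peak 36.4: 7w₀L³/(360EI) = 134.6/EI
  relative rotation θ_0 = (570.1 + 134.6)/EI = 704.7/EI
A unit hogging moment at B produces rotation L₁/(3EI) + L₂/(3EI) = 4.717/EI.
Slope continuity at B: θ_0 = M_B·4.717/EI, so M_B = 704.7/4.717 = 149.4 kN·m (hogging).
Span AB, ΣM about A with M_B applied at B: R_B^{AB}·8.4 = 636.3 + 149.4, so R_B^{AB} = 93.54 kN and R_A = 126.2 − 93.54 = 32.71 kN.
Span BC, ΣM about C: R_B^{BC}·5.75 = 200.6 + 149.4, so R_B^{BC} = 60.87 kN and R_C = 104.7 − 60.87 = 43.78 kN.
R_B = 93.54 + 60.87 = 154.4 kN.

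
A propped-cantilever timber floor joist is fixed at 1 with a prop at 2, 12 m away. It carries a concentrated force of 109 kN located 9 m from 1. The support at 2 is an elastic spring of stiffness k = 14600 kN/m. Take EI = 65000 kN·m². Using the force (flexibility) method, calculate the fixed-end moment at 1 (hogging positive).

M_1 = 159.6 kN·m

Release the roller at 2. Primary structure: cantilever fixed at 1.
Free-end deflection of the primary structure under the applied loading (downward +):
  point load 109 at a = 9: Pa²(3L − a)/(6EI) = 39730/EI
Tip deflection under a unit load at 2: L³/(3EI) = 576/EI.
With EI = 65000 kN·m²: δ_0 = 0.61124 m and δ_{22} = 0.008862 m/kN.
Compatibility — the spring shortens by R_2/k under the reaction it provides: δ_0 − R_2·δ_{22} = R_2/k. With 1/k = 0.000068 m/kN, R_2 = δ_0 / (δ_{22} + 1/k) = 0.61124 / (0.008862 + 0.000068) = 68.45 kN.
Moment equilibrium about 1: M_1 = Σ(load moments about 1) − R_2·L = 981 − 68.45×12 = 159.6 kN·m.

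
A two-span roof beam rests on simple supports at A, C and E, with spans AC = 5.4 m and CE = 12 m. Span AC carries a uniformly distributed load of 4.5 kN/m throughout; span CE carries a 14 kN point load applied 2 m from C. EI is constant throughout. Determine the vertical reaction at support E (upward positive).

R_E = 0.6799 kN

Insert a hinge at C; M_C is the redundant, and each span becomes simply supported.
Rotations at C on the released spans (each span's end-slope, ×1/EI):
  span AC: UDL 4.5: wL³/(24EI) = 29.52/EI
  span CE: point load 14 at a = 2: Pab(L + b)/(6LEI) = 85.56/EI
  relative rotation θ_0 = (29.52 + 85.56)/EI = 115.1/EI
A unit hogging moment at C produces rotation L₁/(3EI) + L₂/(3EI) = 5.8/EI.
Slope continuity at C: θ_0 = M_C·5.8/EI, so M_C = 115.1/5.8 = 19.84 kN·m (hogging).
Span CE, ΣM about E: R_C^{CE}·12 = 140 + 19.84, so R_C^{CE} = 13.32 kN and R_E = 14 − 13.32 = 0.6799 kN.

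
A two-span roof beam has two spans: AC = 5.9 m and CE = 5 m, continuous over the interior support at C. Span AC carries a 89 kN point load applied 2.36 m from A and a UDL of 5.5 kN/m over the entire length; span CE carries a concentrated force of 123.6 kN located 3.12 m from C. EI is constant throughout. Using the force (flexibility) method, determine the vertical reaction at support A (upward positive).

Insert a hinge at C; M_C is the redundant, and each span becomes simply supported.
Rotations at C on the released spans (each span's end-slope, ×1/EI):
  span AC: point load 89 at a = 2.36: Pab(L + a)/(6LEI) = 173.5/EI
  span AC: UDL 5.5: wL³/(24EI) = 47.07/EI
  span CE: point load 123.6 at a = 3.12: Pab(L + b)/(6LEI) = 166.3/EI
  relative rotation θ_0 = (220.6 + 166.3)/EI = 386.8/EI
A unit hogging moment at C produces rotation L₁/(3EI) + L₂/(3EI) = 3.633/EI.
Compatibility: M_C·(L₁+L₂)/(3EI) = θ_0, giving M_C = 106.5 kN·m (hogging).
Span AC, ΣM about A with M_C applied at C: R_C^{AC}·5.9 = 305.8 + 106.5, so R_C^{AC} = 69.87 kN and R_A = 121.5 − 69.87 = 51.58 kN.

R_A = 51.58 kN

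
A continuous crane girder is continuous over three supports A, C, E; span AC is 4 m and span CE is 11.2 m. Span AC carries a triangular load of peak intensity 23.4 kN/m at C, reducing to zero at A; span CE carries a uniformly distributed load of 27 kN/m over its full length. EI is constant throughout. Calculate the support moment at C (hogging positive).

M_C = 318.5 kN·m

Release continuity at C by inserting a hinge; the redundant is the internal moment M_C. The primary structure is two simply-supported spans AC and CE.
Discontinuity in slope at C on the released structure — sum the simple-span end rotations:
  span AC: triangular load, peak 23.4: w₀L³/(45EI) = 33.28/EI
  span CE: UDL 27: wL³/(24EI) = 1581/EI
  relative rotation θ_0 = (33.28 + 1581)/EI = 1614/EI
A unit hogging moment at C produces rotation L₁/(3EI) + L₂/(3EI) = 5.067/EI.
Compatibility: M_C·(L₁+L₂)/(3EI) = θ_0, giving M_C = 318.5 kN·m (hogging).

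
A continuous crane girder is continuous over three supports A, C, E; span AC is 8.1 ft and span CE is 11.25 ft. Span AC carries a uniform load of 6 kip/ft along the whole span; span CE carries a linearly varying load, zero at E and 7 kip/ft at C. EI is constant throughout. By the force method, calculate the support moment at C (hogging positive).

Take M_C as the redundant. Released structure: two simple spans AC and CE with a hinge at C.
Discontinuity in slope at C on the released structure — sum the simple-span end rotations:
  span AC: UDL 6: wL³/(24EI) = 132.9/EI
  span CE: triangular load, peak 7: w₀L³/(45EI) = 221.5/EI
  relative rotation θ_0 = (132.9 + 221.5)/EI = 354.3/EI
A unit hogging moment at C produces rotation L₁/(3EI) + L₂/(3EI) = 6.45/EI.
Compatibility: M_C·(L₁+L₂)/(3EI) = θ_0, giving M_C = 54.94 kip·ft (hogging).

M_C = 54.94 kip·ft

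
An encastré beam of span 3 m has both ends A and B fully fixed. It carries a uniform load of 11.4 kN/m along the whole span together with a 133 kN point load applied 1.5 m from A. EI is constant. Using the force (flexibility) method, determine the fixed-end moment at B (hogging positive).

M_B = 58.42 kN·m

Release both end moments; the primary structure is a simply-supported span AB with redundants M_A and M_B.
Simple-span end rotations at A and B under the given loads:
  at A: UDL 11.4: wL³/(24EI) = 12.82/EI
  at B: UDL 11.4: wL³/(24EI) = 12.82/EI
  at A: point load 133 at a = 1.5: Pab(L + b)/(6LEI) = 74.81/EI
  at B: point load 133 at a = 1.5: Pab(L + a)/(6LEI) = 74.81/EI
  θ_A0 = 87.64/EI,  θ_B0 = 87.64/EI
Flexibility coefficients: a unit moment at one end gives L/(3EI) there and L/(6EI) at the far end, so f₁₁ = f₂₂ = 1/EI and f₁₂ = f₂₁ = 0.5/EI.
Compatibility — zero rotation at each built-in end:
  1 M_A + 0.5 M_B = 87.64
  0.5 M_A + 1 M_B = 87.64
Solving the pair gives M_A = 58.42 kN·m and M_B = 58.42 kN·m (hogging).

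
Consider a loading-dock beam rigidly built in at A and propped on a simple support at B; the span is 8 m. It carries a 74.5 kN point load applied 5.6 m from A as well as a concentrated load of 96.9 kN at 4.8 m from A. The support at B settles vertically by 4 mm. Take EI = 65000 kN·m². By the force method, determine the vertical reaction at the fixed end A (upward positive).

R_A = 89.08 kN

Choose R_B as the redundant. The primary structure is the cantilever fixed at A.
Downward deflection at the released point B due to the loads:
  point load 74.5 at a = 5.6: Pa²(3L − a)/(6EI) = 7165/EI
  point load 96.9 at a = 4.8: Pa²(3L − a)/(6EI) = 7144/EI
  δ_0 = 14309/EI
Tip deflection under a unit load at B: L³/(3EI) = 170.7/EI.
With EI = 65000 kN·m²: δ_0 = 0.22014 m and δ_{BB} = 0.002626 m/kN.
Compatibility — the beam at B must follow the support down by 0.004 m: δ_0 − R_B·δ_{BB} = 0.004, so R_B = (0.22014 − 0.004)/0.002626 = 82.32 kN.
Vertical equilibrium: R_A = ΣP − R_B = 171.4 − 82.32 = 89.08 kN.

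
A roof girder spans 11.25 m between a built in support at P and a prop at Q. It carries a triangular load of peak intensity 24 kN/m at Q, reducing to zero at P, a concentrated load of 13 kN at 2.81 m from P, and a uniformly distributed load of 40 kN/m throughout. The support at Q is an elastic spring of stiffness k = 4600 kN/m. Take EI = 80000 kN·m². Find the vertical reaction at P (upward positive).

R_P = 362.5 kN

Remove the prop at Q; the released (primary) structure is a cantilever built in at P.
Free-end deflection of the primary structure under the applied loading (downward +):
  triangular load, peak 24 at the free end: 11w₀L⁴/(120EI) = 35240/EI
  point load 13 at a = 2.81: Pa²(3L − a)/(6EI) = 529.3/EI
  UDL 40: wL⁴/(8EI) = 80090/EI
  δ_0 = 115859/EI
Flexibility coefficient — unit upward force at Q: δ_{QQ} = L³/(3EI) = 474.6/EI.
With EI = 80000 kN·m²: δ_0 = 1.4482 m and δ_{QQ} = 0.005933 m/kN.
Compatibility — the spring shortens by R_Q/k under the reaction it provides: δ_0 − R_Q·δ_{QQ} = R_Q/k. With 1/k = 0.000217 m/kN, R_Q = δ_0 / (δ_{QQ} + 1/k) = 1.4482 / (0.005933 + 0.000217) = 235.5 kN.
Vertical equilibrium: R_P = ΣP − R_Q = 598 − 235.5 = 362.5 kN.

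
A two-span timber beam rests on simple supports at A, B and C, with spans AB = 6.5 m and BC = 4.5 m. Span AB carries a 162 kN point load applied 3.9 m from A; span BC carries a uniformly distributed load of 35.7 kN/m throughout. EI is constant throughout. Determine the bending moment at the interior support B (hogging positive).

M_B = 156.4 kN·m

Take M_B as the redundant. Released structure: two simple spans AB and BC with a hinge at B.
Rotations at B on the released spans (each span's end-slope, ×1/EI):
  span AB: point load 162 at a = 3.9: Pab(L + a)/(6LEI) = 438/EI
  span BC: UDL 35.7: wL³/(24EI) = 135.5/EI
  relative rotation θ_0 = (438 + 135.5)/EI = 573.6/EI
A unit hogging moment at B produces rotation L₁/(3EI) + L₂/(3EI) = 3.667/EI.
Compatibility: M_B·(L₁+L₂)/(3EI) = θ_0, giving M_B = 156.4 kN·m (hogging).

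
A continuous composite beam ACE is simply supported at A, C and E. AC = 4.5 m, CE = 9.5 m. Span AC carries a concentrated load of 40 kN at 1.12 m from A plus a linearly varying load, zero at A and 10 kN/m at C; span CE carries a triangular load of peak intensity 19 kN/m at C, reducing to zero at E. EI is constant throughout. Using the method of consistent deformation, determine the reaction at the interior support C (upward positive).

Release continuity at C by inserting a hinge; the redundant is the internal moment M_C. The primary structure is two simply-supported spans AC and CE.
Discontinuity in slope at C on the released structure — sum the simple-span end rotations:
  span AC: point load 40 at a = 1.12: Pab(L + a)/(6LEI) = 31.52/EI
  span AC: triangular load, peak 10: w₀L³/(45EI) = 20.25/EI
  span CE: triangular load, peak 19: w₀L³/(45EI) = 362/EI
  relative rotation θ_0 = (51.77 + 362)/EI = 413.8/EI
A unit hogging moment at C produces rotation L₁/(3EI) + L₂/(3EI) = 4.667/EI.
Slope continuity at C: θ_0 = M_C·4.667/EI, so M_C = 413.8/4.667 = 88.67 kN·m (hogging).
Span AC, ΣM about A with M_C applied at C: R_C^{AC}·4.5 = 112.3 + 88.67, so R_C^{AC} = 44.66 kN and R_A = 62.5 − 44.66 = 17.84 kN.
Span CE, ΣM about E: R_C^{CE}·9.5 = 571.6 + 88.67, so R_C^{CE} = 69.5 kN and R_E = 90.25 − 69.5 = 20.75 kN.
R_C = 44.66 + 69.5 = 114.2 kN.

R_C = 114.2 kN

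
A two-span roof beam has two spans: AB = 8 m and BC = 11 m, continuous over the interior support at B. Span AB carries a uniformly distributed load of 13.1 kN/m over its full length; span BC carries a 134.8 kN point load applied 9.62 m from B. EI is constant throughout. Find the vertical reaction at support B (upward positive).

Release continuity at B by inserting a hinge; the redundant is the internal moment M_B. The primary structure is two simply-supported spans AB and BC.
Discontinuity in slope at B on the released structure — sum the simple-span end rotations:
  span AB: UDL 13.1: wL³/(24EI) = 279.5/EI
  span BC: point load 134.8 at a = 9.62: Pab(L + b)/(6LEI) = 335.7/EI
  relative rotation θ_0 = (279.5 + 335.7)/EI = 615.1/EI
A unit hogging moment at B produces rotation L₁/(3EI) + L₂/(3EI) = 6.333/EI.
Compatibility: M_B·(L₁+L₂)/(3EI) = θ_0, giving M_B = 97.13 kN·m (hogging).
Span AB, ΣM about A with M_B applied at B: R_B^{AB}·8 = 419.2 + 97.13, so R_B^{AB} = 64.54 kN and R_A = 104.8 − 64.54 = 40.26 kN.
Span BC, ΣM about C: R_B^{BC}·11 = 186 + 97.13, so R_B^{BC} = 25.74 kN and R_C = 134.8 − 25.74 = 109.1 kN.
R_B = 64.54 + 25.74 = 90.28 kN.

R_B = 90.28 kN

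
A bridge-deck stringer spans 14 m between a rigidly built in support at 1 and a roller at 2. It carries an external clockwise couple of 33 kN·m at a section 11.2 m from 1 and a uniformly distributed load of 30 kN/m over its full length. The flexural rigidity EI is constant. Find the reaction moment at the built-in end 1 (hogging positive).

Remove the prop at 2; the released (primary) structure is a cantilever built in at 1.
Primary-structure tip deflection at 2 by superposition:
  clockwise couple 33 at a = 11.2: M₀a(2L − a)/(2EI) = 3105/EI
  UDL 30: wL⁴/(8EI) = 144060/EI
  δ_0 = 147165/EI
Tip deflection under a unit load at 2: L³/(3EI) = 914.7/EI.
The prop prevents deflection at 2: R_2 = δ_0/δ_{22} = 147165/914.7 = 160.9 kN.
Moment equilibrium about 1: M_1 = Σ(load moments about 1) − R_2·L = 2973 − 160.9×14 = 720.5 kN·m.

M_1 = 720.5 kN·m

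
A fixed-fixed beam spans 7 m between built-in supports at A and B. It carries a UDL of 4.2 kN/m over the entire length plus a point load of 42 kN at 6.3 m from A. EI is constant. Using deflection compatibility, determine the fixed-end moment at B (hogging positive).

Release both end moments; the primary structure is a simply-supported span AB with redundants M_A and M_B.
On the primary (simply-supported) span, the end slopes from the loading are:
  at A: UDL 4.2: wL³/(24EI) = 60.02/EI
  at B: UDL 4.2: wL³/(24EI) = 60.02/EI
  at A: point load 42 at a = 6.3: Pab(L + b)/(6LEI) = 33.96/EI
  at B: point load 42 at a = 6.3: Pab(L + a)/(6LEI) = 58.65/EI
  θ_A0 = 93.98/EI,  θ_B0 = 118.7/EI
Flexibility coefficients: a unit moment at one end gives L/(3EI) there and L/(6EI) at the far end, so f₁₁ = f₂₂ = 2.333/EI and f₁₂ = f₂₁ = 1.167/EI.
Compatibility — zero rotation at each built-in end:
  2.333 M_A + 1.167 M_B = 93.98
  1.167 M_A + 2.333 M_B = 118.7
Solving the pair gives M_A = 19.8 kN·m and M_B = 40.96 kN·m (hogging).

M_B = 40.96 kN·m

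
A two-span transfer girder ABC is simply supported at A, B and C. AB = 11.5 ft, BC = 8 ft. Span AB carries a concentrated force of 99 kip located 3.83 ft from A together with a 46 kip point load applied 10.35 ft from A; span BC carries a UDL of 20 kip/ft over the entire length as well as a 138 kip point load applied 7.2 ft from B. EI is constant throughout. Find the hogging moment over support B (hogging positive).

M_B = 214.1 kip·ft

Take M_B as the redundant. Released structure: two simple spans AB and BC with a hinge at B.
Rotations at B on the released spans (each span's end-slope, ×1/EI):
  span AB: point load 99 at a = 3.83: Pab(L + a)/(6LEI) = 646.1/EI
  span AB: point load 46 at a = 10.35: Pab(L + a)/(6LEI) = 173.4/EI
  span BC: UDL 20: wL³/(24EI) = 426.7/EI
  span BC: point load 138 at a = 7.2: Pab(L + b)/(6LEI) = 145.7/EI
  relative rotation θ_0 = (819.5 + 572.4)/EI = 1392/EI
A unit hogging moment at B produces rotation L₁/(3EI) + L₂/(3EI) = 6.5/EI.
Slope continuity at B: θ_0 = M_B·6.5/EI, so M_B = 1392/6.5 = 214.1 kip·ft (hogging).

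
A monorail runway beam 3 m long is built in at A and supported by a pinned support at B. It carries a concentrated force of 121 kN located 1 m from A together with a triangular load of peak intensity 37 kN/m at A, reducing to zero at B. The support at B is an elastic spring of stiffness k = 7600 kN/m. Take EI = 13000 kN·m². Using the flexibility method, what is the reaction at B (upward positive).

Choose R_B as the redundant. The primary structure is the cantilever fixed at A.
Downward deflection at the released point B due to the loads:
  point load 121 at a = 1: Pa²(3L − a)/(6EI) = 161.3/EI
  triangular load, peak 37 at the fixed end: w₀L⁴/(30EI) = 99.9/EI
  δ_0 = 261.2/EI
Tip deflection under a unit load at B: L³/(3EI) = 9/EI.
With EI = 13000 kN·m²: δ_0 = 0.020095 m and δ_{BB} = 0.000692 m/kN.
Compatibility — the spring shortens by R_B/k under the reaction it provides: δ_0 − R_B·δ_{BB} = R_B/k. With 1/k = 0.000132 m/kN, R_B = δ_0 / (δ_{BB} + 1/k) = 0.020095 / (0.000692 + 0.000132) = 24.39 kN.

R_B = 24.39 kN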